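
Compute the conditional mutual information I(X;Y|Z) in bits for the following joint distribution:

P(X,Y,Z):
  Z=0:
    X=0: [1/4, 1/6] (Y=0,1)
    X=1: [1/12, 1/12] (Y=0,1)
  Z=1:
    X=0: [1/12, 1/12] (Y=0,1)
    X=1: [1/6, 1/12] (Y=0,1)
0.0118 bits

Conditional mutual information: I(X;Y|Z) = H(X|Z) + H(Y|Z) - H(X,Y|Z)

H(Z) = 0.9799
H(X,Z) = 1.8879 → H(X|Z) = 0.9080
H(Y,Z) = 1.9591 → H(Y|Z) = 0.9793
H(X,Y,Z) = 2.8554 → H(X,Y|Z) = 1.8755

I(X;Y|Z) = 0.9080 + 0.9793 - 1.8755 = 0.0118 bits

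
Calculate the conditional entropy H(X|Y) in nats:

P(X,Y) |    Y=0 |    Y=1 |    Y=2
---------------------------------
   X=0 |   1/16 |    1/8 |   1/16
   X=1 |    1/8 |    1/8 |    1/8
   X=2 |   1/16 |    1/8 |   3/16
1.0512 nats

Using the chain rule: H(X|Y) = H(X,Y) - H(Y)

First, compute H(X,Y) = 2.1334 nats

Marginal P(Y) = (1/4, 3/8, 3/8)
H(Y) = 1.0822 nats

H(X|Y) = H(X,Y) - H(Y) = 2.1334 - 1.0822 = 1.0512 nats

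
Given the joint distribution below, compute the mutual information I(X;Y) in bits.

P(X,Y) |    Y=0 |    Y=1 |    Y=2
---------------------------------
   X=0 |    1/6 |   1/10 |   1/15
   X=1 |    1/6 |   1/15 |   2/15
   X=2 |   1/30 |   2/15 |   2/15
0.1192 bits

Mutual information: I(X;Y) = H(X) + H(Y) - H(X,Y)

Marginals:
P(X) = (1/3, 11/30, 3/10), H(X) = 1.5801 bits
P(Y) = (11/30, 3/10, 1/3), H(Y) = 1.5801 bits

Joint entropy: H(X,Y) = 3.0411 bits

I(X;Y) = 1.5801 + 1.5801 - 3.0411 = 0.1192 bits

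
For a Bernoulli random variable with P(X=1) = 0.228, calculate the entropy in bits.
0.7745 bits

The binary entropy function is:
H(p) = -p log(p) - (1-p) log(1-p)

H(0.228) = -0.228 × log_2(0.228) - 0.772 × log_2(0.772)
H(0.228) = 0.7745 bits

Note: Binary entropy is maximized at p=0.5 (H=1 bit) and minimized at p=0 or p=1 (H=0).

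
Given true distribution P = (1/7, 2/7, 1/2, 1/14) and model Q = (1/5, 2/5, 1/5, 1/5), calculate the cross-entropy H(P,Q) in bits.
2.0362 bits

Cross-entropy: H(P,Q) = -Σ p(x) log q(x)

Alternatively: H(P,Q) = H(P) + D_KL(P||Q)
H(P) = 1.6894 bits
D_KL(P||Q) = 0.3468 bits

H(P,Q) = 1.6894 + 0.3468 = 2.0362 bits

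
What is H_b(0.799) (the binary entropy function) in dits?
0.2179 dits

The binary entropy function is:
H(p) = -p log(p) - (1-p) log(1-p)

H(0.799) = -0.799 × log_10(0.799) - 0.201 × log_10(0.201)
H(0.799) = 0.2179 dits

Note: Binary entropy is maximized at p=0.5 (H=1 bit) and minimized at p=0 or p=1 (H=0).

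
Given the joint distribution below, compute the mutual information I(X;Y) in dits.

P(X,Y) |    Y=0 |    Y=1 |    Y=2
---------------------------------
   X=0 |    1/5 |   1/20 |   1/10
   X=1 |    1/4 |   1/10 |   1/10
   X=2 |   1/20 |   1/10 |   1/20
0.0215 dits

Mutual information: I(X;Y) = H(X) + H(Y) - H(X,Y)

Marginals:
P(X) = (7/20, 9/20, 1/5), H(X) = 0.4554 dits
P(Y) = (1/2, 1/4, 1/4), H(Y) = 0.4515 dits

Joint entropy: H(X,Y) = 0.8855 dits

I(X;Y) = 0.4554 + 0.4515 - 0.8855 = 0.0215 dits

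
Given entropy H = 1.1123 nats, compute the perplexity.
3.0413

Perplexity is e^H (or exp(H) for natural log).

H = 1.1123 nats
Perplexity = e^1.1123 = 3.0413

Interpretation: The model's uncertainty is equivalent to choosing uniformly among 3.0 options.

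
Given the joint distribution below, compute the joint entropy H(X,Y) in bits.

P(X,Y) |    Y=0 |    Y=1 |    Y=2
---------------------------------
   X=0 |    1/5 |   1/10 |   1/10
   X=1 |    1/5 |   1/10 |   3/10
2.4464 bits

Joint entropy is H(X,Y) = -Σ_{x,y} p(x,y) log p(x,y).

Summing over all non-zero entries:
H(X,Y) = -[1/5·log_2(1/5) + 1/10·log_2(1/10) + 1/10·log_2(1/10) + 1/5·log_2(1/5) + 1/10·log_2(1/10) + 3/10·log_2(3/10)]
H(X,Y) = 2.4464 bits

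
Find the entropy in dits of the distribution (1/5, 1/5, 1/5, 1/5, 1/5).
0.6990 dits

Shannon entropy is H(X) = -Σ p(x) log p(x).

For P = (1/5, 1/5, 1/5, 1/5, 1/5):
H = -1/5 × log_10(1/5) -1/5 × log_10(1/5) -1/5 × log_10(1/5) -1/5 × log_10(1/5) -1/5 × log_10(1/5)
H = 0.6990 dits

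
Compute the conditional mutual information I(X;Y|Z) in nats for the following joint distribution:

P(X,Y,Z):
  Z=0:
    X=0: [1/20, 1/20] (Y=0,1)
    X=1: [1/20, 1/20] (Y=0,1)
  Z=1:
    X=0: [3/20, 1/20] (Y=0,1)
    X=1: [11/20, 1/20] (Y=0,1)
0.0168 nats

Conditional mutual information: I(X;Y|Z) = H(X|Z) + H(Y|Z) - H(X,Y|Z)

H(Z) = 0.5004
H(X,Z) = 1.0889 → H(X|Z) = 0.5885
H(Y,Z) = 0.9404 → H(Y|Z) = 0.4400
H(X,Y,Z) = 1.5121 → H(X,Y|Z) = 1.0117

I(X;Y|Z) = 0.5885 + 0.4400 - 1.0117 = 0.0168 nats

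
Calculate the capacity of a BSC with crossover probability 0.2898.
0.1315 bits

For a binary symmetric channel (BSC) with error probability p:
Capacity C = 1 - H(p) bits per symbol

where H(p) = -p log₂(p) - (1-p) log₂(1-p) is the binary entropy function.

H(0.2898) = 0.8685 bits
C = 1 - 0.8685 = 0.1315 bits per symbol

This means we can reliably transmit up to 0.1315 bits of information per channel use.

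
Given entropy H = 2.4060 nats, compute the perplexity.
11.0895

Perplexity is e^H (or exp(H) for natural log).

H = 2.4060 nats
Perplexity = e^2.4060 = 11.0895

Interpretation: The model's uncertainty is equivalent to choosing uniformly among 11.1 options.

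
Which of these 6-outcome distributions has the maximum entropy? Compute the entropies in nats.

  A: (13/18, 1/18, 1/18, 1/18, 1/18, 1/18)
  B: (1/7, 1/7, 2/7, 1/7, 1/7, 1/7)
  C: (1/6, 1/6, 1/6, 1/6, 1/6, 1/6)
C

For a discrete distribution over n outcomes, entropy is maximized by the uniform distribution.

Computing entropies:
H(A) = 1.0379 nats
H(B) = 1.7479 nats
H(C) = 1.7918 nats

The uniform distribution (where all probabilities equal 1/6) achieves the maximum entropy of log_e(6) = 1.7918 nats.

Distribution C has the highest entropy.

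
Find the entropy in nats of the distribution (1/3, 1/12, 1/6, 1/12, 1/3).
1.4452 nats

Shannon entropy is H(X) = -Σ p(x) log p(x).

For P = (1/3, 1/12, 1/6, 1/12, 1/3):
H = -1/3 × log_e(1/3) -1/12 × log_e(1/12) -1/6 × log_e(1/6) -1/12 × log_e(1/12) -1/3 × log_e(1/3)
H = 1.4452 nats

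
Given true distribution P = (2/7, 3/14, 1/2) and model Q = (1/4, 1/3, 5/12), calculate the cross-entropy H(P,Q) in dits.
0.4644 dits

Cross-entropy: H(P,Q) = -Σ p(x) log q(x)

Alternatively: H(P,Q) = H(P) + D_KL(P||Q)
H(P) = 0.4493 dits
D_KL(P||Q) = 0.0150 dits

H(P,Q) = 0.4493 + 0.0150 = 0.4644 dits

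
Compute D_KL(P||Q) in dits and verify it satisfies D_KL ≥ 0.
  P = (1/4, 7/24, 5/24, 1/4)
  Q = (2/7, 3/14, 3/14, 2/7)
0.0075 dits

KL divergence satisfies the Gibbs inequality: D_KL(P||Q) ≥ 0 for all distributions P, Q.

D_KL(P||Q) = Σ p(x) log(p(x)/q(x))
Term by term:
  x=0: 1/4 × log_10[(1/4)/(2/7)] = -0.0145
  x=1: 7/24 × log_10[(7/24)/(3/14)] = 0.0391
  x=2: 5/24 × log_10[(5/24)/(3/14)] = -0.0025
  x=3: 1/4 × log_10[(1/4)/(2/7)] = -0.0145
D_KL(P||Q) = 0.0075 dits

D_KL(P||Q) = 0.0075 ≥ 0 ✓

This non-negativity is a fundamental property: relative entropy cannot be negative because it measures how different Q is from P.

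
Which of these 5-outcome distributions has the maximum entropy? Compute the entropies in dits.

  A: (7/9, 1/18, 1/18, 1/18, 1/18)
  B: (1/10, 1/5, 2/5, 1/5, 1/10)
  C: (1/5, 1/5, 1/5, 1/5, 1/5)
C

For a discrete distribution over n outcomes, entropy is maximized by the uniform distribution.

Computing entropies:
H(A) = 0.3638 dits
H(B) = 0.6388 dits
H(C) = 0.6990 dits

The uniform distribution (where all probabilities equal 1/5) achieves the maximum entropy of log_10(5) = 0.6990 dits.

Distribution C has the highest entropy.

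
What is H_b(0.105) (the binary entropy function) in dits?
0.1459 dits

The binary entropy function is:
H(p) = -p log(p) - (1-p) log(1-p)

H(0.105) = -0.105 × log_10(0.105) - 0.895 × log_10(0.895)
H(0.105) = 0.1459 dits

Note: Binary entropy is maximized at p=0.5 (H=1 bit) and minimized at p=0 or p=1 (H=0).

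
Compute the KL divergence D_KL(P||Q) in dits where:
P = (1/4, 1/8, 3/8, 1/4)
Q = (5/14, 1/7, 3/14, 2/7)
0.0307 dits

KL divergence: D_KL(P||Q) = Σ p(x) log(p(x)/q(x))

Computing term by term:
  x=0: 1/4 × log_10[(1/4)/(5/14)] = 1/4 × -0.1549 = -0.0387
  x=1: 1/8 × log_10[(1/8)/(1/7)] = 1/8 × -0.0580 = -0.0072
  x=2: 3/8 × log_10[(3/8)/(3/14)] = 3/8 × 0.2430 = 0.0911
  x=3: 1/4 × log_10[(1/4)/(2/7)] = 1/4 × -0.0580 = -0.0145

D_KL(P||Q) = 0.0307 dits

Note: KL divergence is always non-negative and equals 0 iff P = Q.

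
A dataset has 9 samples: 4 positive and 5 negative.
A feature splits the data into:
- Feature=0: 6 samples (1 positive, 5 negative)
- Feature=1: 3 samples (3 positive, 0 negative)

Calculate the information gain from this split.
0.5577 bits

Information Gain = H(Y) - H(Y|Feature)

Before split:
P(positive) = 4/9 = 0.4444
H(Y) = 0.9911 bits

After split:
Feature=0: H = 0.6500 bits (weight = 6/9)
Feature=1: H = 0.0000 bits (weight = 3/9)
H(Y|Feature) = (6/9)×0.6500 + (3/9)×0.0000 = 0.4333 bits

Information Gain = 0.9911 - 0.4333 = 0.5577 bits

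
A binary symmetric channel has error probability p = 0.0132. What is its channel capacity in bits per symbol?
0.8987 bits

For a binary symmetric channel (BSC) with error probability p:
Capacity C = 1 - H(p) bits per symbol

where H(p) = -p log₂(p) - (1-p) log₂(1-p) is the binary entropy function.

H(0.0132) = 0.1013 bits
C = 1 - 0.1013 = 0.8987 bits per symbol

This means we can reliably transmit up to 0.8987 bits of information per channel use.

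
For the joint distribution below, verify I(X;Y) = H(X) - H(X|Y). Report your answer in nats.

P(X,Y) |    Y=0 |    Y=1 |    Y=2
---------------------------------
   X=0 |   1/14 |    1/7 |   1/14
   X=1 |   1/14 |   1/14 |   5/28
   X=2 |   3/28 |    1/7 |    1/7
I(X;Y) = 0.0362 nats

Mutual information has multiple equivalent forms:
- I(X;Y) = H(X) - H(X|Y)
- I(X;Y) = H(Y) - H(Y|X)
- I(X;Y) = H(X) + H(Y) - H(X,Y)

Computing all quantities:
H(X) = 1.0898, H(Y) = 1.0813, H(X,Y) = 2.1349
H(X|Y) = 1.0536, H(Y|X) = 1.0451

Verification:
H(X) - H(X|Y) = 1.0898 - 1.0536 = 0.0362
H(Y) - H(Y|X) = 1.0813 - 1.0451 = 0.0362
H(X) + H(Y) - H(X,Y) = 1.0898 + 1.0813 - 2.1349 = 0.0362

All forms give I(X;Y) = 0.0362 nats. ✓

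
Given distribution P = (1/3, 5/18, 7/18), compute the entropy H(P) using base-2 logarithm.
1.5715 bits

Shannon entropy is H(X) = -Σ p(x) log p(x).

For P = (1/3, 5/18, 7/18):
H = -1/3 × log_2(1/3) -5/18 × log_2(5/18) -7/18 × log_2(7/18)
H = 1.5715 bits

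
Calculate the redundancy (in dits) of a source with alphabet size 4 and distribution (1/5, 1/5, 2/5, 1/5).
0.0235 dits

Redundancy measures how far a source is from maximum entropy:
R = H_max - H(X)

Maximum entropy for 4 symbols: H_max = log_10(4) = 0.6021 dits
Actual entropy: H(X) = 0.5786 dits
Redundancy: R = 0.6021 - 0.5786 = 0.0235 dits

This redundancy represents potential for compression: the source could be compressed by 0.0235 dits per symbol.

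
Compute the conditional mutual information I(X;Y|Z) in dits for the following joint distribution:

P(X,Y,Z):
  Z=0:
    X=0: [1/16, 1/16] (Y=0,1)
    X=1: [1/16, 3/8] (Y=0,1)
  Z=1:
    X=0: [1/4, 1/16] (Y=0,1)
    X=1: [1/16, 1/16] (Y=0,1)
0.0220 dits

Conditional mutual information: I(X;Y|Z) = H(X|Z) + H(Y|Z) - H(X,Y|Z)

H(Z) = 0.2976
H(X,Z) = 0.5407 → H(X|Z) = 0.2431
H(Y,Z) = 0.5407 → H(Y|Z) = 0.2431
H(X,Y,Z) = 0.7618 → H(X,Y|Z) = 0.4642

I(X;Y|Z) = 0.2431 + 0.2431 - 0.4642 = 0.0220 dits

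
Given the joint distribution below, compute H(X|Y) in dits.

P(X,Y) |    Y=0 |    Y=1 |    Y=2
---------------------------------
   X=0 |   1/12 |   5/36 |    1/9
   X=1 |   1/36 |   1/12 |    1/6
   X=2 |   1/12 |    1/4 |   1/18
0.4369 dits

Using the chain rule: H(X|Y) = H(X,Y) - H(Y)

First, compute H(X,Y) = 0.8881 dits

Marginal P(Y) = (7/36, 17/36, 1/3)
H(Y) = 0.4512 dits

H(X|Y) = H(X,Y) - H(Y) = 0.8881 - 0.4512 = 0.4369 dits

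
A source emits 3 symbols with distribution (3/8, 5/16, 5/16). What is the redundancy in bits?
0.0055 bits

Redundancy measures how far a source is from maximum entropy:
R = H_max - H(X)

Maximum entropy for 3 symbols: H_max = log_2(3) = 1.5850 bits
Actual entropy: H(X) = 1.5794 bits
Redundancy: R = 1.5850 - 1.5794 = 0.0055 bits

This redundancy represents potential for compression: the source could be compressed by 0.0055 bits per symbol.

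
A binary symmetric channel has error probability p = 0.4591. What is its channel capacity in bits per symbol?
0.0048 bits

For a binary symmetric channel (BSC) with error probability p:
Capacity C = 1 - H(p) bits per symbol

where H(p) = -p log₂(p) - (1-p) log₂(1-p) is the binary entropy function.

H(0.4591) = 0.9952 bits
C = 1 - 0.9952 = 0.0048 bits per symbol

This means we can reliably transmit up to 0.0048 bits of information per channel use.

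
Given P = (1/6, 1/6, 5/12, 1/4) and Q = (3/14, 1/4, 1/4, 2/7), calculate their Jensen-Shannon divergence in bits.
0.0243 bits

Jensen-Shannon divergence is:
JSD(P||Q) = 0.5 × D_KL(P||M) + 0.5 × D_KL(Q||M)
where M = 0.5 × (P + Q) is the mixture distribution.

M = 0.5 × (1/6, 1/6, 5/12, 1/4) + 0.5 × (3/14, 1/4, 1/4, 2/7) = (4/21, 5/24, 1/3, 0.267857)

D_KL(P||M) = 0.0235 bits
D_KL(Q||M) = 0.0250 bits

JSD(P||Q) = 0.5 × 0.0235 + 0.5 × 0.0250 = 0.0243 bits

Unlike KL divergence, JSD is symmetric and bounded: 0 ≤ JSD ≤ log(2).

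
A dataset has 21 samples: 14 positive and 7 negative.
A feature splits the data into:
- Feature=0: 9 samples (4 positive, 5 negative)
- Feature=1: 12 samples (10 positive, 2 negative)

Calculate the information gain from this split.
0.1221 bits

Information Gain = H(Y) - H(Y|Feature)

Before split:
P(positive) = 14/21 = 0.6667
H(Y) = 0.9183 bits

After split:
Feature=0: H = 0.9911 bits (weight = 9/21)
Feature=1: H = 0.6500 bits (weight = 12/21)
H(Y|Feature) = (9/21)×0.9911 + (12/21)×0.6500 = 0.7962 bits

Information Gain = 0.9183 - 0.7962 = 0.1221 bits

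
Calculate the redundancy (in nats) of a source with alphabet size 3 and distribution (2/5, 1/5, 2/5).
0.0437 nats

Redundancy measures how far a source is from maximum entropy:
R = H_max - H(X)

Maximum entropy for 3 symbols: H_max = log_e(3) = 1.0986 nats
Actual entropy: H(X) = 1.0549 nats
Redundancy: R = 1.0986 - 1.0549 = 0.0437 nats

This redundancy represents potential for compression: the source could be compressed by 0.0437 nats per symbol.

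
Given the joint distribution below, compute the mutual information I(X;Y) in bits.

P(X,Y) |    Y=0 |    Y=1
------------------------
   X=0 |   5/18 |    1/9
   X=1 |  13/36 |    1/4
0.0115 bits

Mutual information: I(X;Y) = H(X) + H(Y) - H(X,Y)

Marginals:
P(X) = (7/18, 11/18), H(X) = 0.9641 bits
P(Y) = (23/36, 13/36), H(Y) = 0.9436 bits

Joint entropy: H(X,Y) = 1.8962 bits

I(X;Y) = 0.9641 + 0.9436 - 1.8962 = 0.0115 bits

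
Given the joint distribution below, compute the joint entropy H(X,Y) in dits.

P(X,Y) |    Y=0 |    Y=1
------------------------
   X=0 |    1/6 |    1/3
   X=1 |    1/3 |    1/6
0.5775 dits

Joint entropy is H(X,Y) = -Σ_{x,y} p(x,y) log p(x,y).

Summing over all non-zero entries:
H(X,Y) = -[1/6·log_10(1/6) + 1/3·log_10(1/3) + 1/3·log_10(1/3) + 1/6·log_10(1/6)]
H(X,Y) = 0.5775 dits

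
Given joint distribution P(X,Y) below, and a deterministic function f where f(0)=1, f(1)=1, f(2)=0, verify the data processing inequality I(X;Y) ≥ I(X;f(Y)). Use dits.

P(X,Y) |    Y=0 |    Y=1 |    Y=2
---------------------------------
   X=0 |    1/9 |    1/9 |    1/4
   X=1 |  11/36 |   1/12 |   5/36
I(X;Y) = 0.0277, I(X;f(Y)) = 0.0163, inequality holds: 0.0277 ≥ 0.0163

Data Processing Inequality: For any Markov chain X → Y → Z, we have I(X;Y) ≥ I(X;Z).

Here Z = f(Y) is a deterministic function of Y, forming X → Y → Z.

Original I(X;Y) = 0.0277 dits

After applying f:
P(X,Z) where Z=f(Y):
- P(X,Z=0) = P(X,Y=2)
- P(X,Z=1) = P(X,Y=0) + P(X,Y=1)

I(X;Z) = I(X;f(Y)) = 0.0163 dits

Verification: 0.0277 ≥ 0.0163 ✓

Information cannot be created by processing; the function f can only lose information about X.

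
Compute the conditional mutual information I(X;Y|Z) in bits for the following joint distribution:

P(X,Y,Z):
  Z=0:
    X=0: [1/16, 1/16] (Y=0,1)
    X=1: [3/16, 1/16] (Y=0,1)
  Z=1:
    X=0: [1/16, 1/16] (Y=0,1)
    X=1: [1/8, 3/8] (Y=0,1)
0.0367 bits

Conditional mutual information: I(X;Y|Z) = H(X|Z) + H(Y|Z) - H(X,Y|Z)

H(Z) = 0.9544
H(X,Z) = 1.7500 → H(X|Z) = 0.7956
H(Y,Z) = 1.8496 → H(Y|Z) = 0.8952
H(X,Y,Z) = 2.6085 → H(X,Y|Z) = 1.6540

I(X;Y|Z) = 0.7956 + 0.8952 - 1.6540 = 0.0367 bits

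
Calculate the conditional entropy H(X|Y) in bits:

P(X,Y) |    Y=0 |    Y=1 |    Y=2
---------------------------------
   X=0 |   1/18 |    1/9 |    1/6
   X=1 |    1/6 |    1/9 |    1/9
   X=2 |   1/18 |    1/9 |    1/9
1.5145 bits

Using the chain rule: H(X|Y) = H(X,Y) - H(Y)

First, compute H(X,Y) = 3.0860 bits

Marginal P(Y) = (5/18, 1/3, 7/18)
H(Y) = 1.5715 bits

H(X|Y) = H(X,Y) - H(Y) = 3.0860 - 1.5715 = 1.5145 bits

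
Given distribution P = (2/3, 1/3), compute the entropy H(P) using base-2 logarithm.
0.9183 bits

Shannon entropy is H(X) = -Σ p(x) log p(x).

For P = (2/3, 1/3):
H = -2/3 × log_2(2/3) -1/3 × log_2(1/3)
H = 0.9183 bits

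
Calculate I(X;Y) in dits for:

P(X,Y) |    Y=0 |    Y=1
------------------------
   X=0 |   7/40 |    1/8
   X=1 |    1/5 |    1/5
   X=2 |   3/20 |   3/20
0.0013 dits

Mutual information: I(X;Y) = H(X) + H(Y) - H(X,Y)

Marginals:
P(X) = (3/10, 2/5, 3/10), H(X) = 0.4729 dits
P(Y) = (21/40, 19/40), H(Y) = 0.3005 dits

Joint entropy: H(X,Y) = 0.7721 dits

I(X;Y) = 0.4729 + 0.3005 - 0.7721 = 0.0013 dits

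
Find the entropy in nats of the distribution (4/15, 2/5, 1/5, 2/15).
1.3095 nats

Shannon entropy is H(X) = -Σ p(x) log p(x).

For P = (4/15, 2/5, 1/5, 2/15):
H = -4/15 × log_e(4/15) -2/5 × log_e(2/5) -1/5 × log_e(1/5) -2/15 × log_e(2/15)
H = 1.3095 nats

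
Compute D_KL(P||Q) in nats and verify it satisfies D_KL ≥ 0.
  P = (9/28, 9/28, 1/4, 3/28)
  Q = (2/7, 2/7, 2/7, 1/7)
0.0115 nats

KL divergence satisfies the Gibbs inequality: D_KL(P||Q) ≥ 0 for all distributions P, Q.

D_KL(P||Q) = Σ p(x) log(p(x)/q(x))
Term by term:
  x=0: 9/28 × log_e[(9/28)/(2/7)] = 0.0379
  x=1: 9/28 × log_e[(9/28)/(2/7)] = 0.0379
  x=2: 1/4 × log_e[(1/4)/(2/7)] = -0.0334
  x=3: 3/28 × log_e[(3/28)/(1/7)] = -0.0308
D_KL(P||Q) = 0.0115 nats

D_KL(P||Q) = 0.0115 ≥ 0 ✓

This non-negativity is a fundamental property: relative entropy cannot be negative because it measures how different Q is from P.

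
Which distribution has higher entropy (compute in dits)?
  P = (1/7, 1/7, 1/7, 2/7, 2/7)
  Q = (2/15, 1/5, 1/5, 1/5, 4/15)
Q

Computing entropies in dits:
H(P) = 0.6731
H(Q) = 0.6891

Distribution Q has higher entropy.

Intuition: The distribution closer to uniform (more spread out) has higher entropy.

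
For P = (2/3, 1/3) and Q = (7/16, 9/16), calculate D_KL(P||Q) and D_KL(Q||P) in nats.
D_KL(P||Q) = 0.1064, D_KL(Q||P) = 0.1100

KL divergence is not symmetric: D_KL(P||Q) ≠ D_KL(Q||P) in general.

D_KL(P||Q) = 0.1064 nats
D_KL(Q||P) = 0.1100 nats

No, they are not equal!

This asymmetry is why KL divergence is not a true distance metric.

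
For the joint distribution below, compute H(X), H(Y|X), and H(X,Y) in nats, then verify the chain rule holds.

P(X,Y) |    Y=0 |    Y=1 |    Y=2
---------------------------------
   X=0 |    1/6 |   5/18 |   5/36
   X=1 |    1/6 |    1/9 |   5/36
H(X,Y) = 1.7456, H(X) = 0.6792, H(Y|X) = 1.0664 (all in nats)

Chain rule: H(X,Y) = H(X) + H(Y|X)

Left side — joint entropy directly:
H(X,Y) = -Σ p(x,y) log p(x,y) = 1.7456 nats

Right side — compute H(Y|X) from the conditional distributions:
P(X) = (7/12, 5/12), so H(X) = 0.6792 nats
H(Y|X) = Σ_x P(X=x) · H(Y|X=x):
  P(Y|X=0) = (2/7, 10/21, 5/21), H(Y|X=0) = 1.0529, weight P(X=0) = 7/12
  P(Y|X=1) = (2/5, 4/15, 1/3), H(Y|X=1) = 1.0852, weight P(X=1) = 5/12
H(Y|X) = 1.0664 nats

H(X) + H(Y|X) = 0.6792 + 1.0664 = 1.7456 nats

Both sides equal 1.7456 nats. ✓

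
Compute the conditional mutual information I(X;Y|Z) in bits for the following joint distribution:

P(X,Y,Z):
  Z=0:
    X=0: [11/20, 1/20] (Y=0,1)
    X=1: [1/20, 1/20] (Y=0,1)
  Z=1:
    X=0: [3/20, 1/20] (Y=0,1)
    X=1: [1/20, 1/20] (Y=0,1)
0.0791 bits

Conditional mutual information: I(X;Y|Z) = H(X|Z) + H(Y|Z) - H(X,Y|Z)

H(Z) = 0.8813
H(X,Z) = 1.5710 → H(X|Z) = 0.6897
H(Y,Z) = 1.5710 → H(Y|Z) = 0.6897
H(X,Y,Z) = 2.1815 → H(X,Y|Z) = 1.3002

I(X;Y|Z) = 0.6897 + 0.6897 - 1.3002 = 0.0791 bits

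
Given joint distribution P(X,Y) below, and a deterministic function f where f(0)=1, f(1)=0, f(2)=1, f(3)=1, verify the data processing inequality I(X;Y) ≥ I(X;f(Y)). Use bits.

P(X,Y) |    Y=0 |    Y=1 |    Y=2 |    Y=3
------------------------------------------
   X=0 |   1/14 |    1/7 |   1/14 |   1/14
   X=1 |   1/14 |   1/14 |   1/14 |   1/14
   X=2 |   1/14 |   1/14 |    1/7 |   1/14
I(X;Y) = 0.0410, I(X;f(Y)) = 0.0267, inequality holds: 0.0410 ≥ 0.0267

Data Processing Inequality: For any Markov chain X → Y → Z, we have I(X;Y) ≥ I(X;Z).

Here Z = f(Y) is a deterministic function of Y, forming X → Y → Z.

Original I(X;Y) = 0.0410 bits

After applying f:
P(X,Z) where Z=f(Y):
- P(X,Z=0) = P(X,Y=1)
- P(X,Z=1) = P(X,Y=0) + P(X,Y=2) + P(X,Y=3)

I(X;Z) = I(X;f(Y)) = 0.0267 bits

Verification: 0.0410 ≥ 0.0267 ✓

Information cannot be created by processing; the function f can only lose information about X.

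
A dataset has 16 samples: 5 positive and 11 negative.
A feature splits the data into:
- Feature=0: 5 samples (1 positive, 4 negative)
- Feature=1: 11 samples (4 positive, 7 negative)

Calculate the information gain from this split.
0.0203 bits

Information Gain = H(Y) - H(Y|Feature)

Before split:
P(positive) = 5/16 = 0.3125
H(Y) = 0.8960 bits

After split:
Feature=0: H = 0.7219 bits (weight = 5/16)
Feature=1: H = 0.9457 bits (weight = 11/16)
H(Y|Feature) = (5/16)×0.7219 + (11/16)×0.9457 = 0.8757 bits

Information Gain = 0.8960 - 0.8757 = 0.0203 bits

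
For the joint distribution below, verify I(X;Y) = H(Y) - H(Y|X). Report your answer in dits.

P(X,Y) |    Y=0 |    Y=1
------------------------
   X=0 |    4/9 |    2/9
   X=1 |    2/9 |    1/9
I(X;Y) = 0.0000 dits

Mutual information has multiple equivalent forms:
- I(X;Y) = H(X) - H(X|Y)
- I(X;Y) = H(Y) - H(Y|X)
- I(X;Y) = H(X) + H(Y) - H(X,Y)

Computing all quantities:
H(X) = 0.2764, H(Y) = 0.2764, H(X,Y) = 0.5529
H(X|Y) = 0.2764, H(Y|X) = 0.2764

Verification:
H(X) - H(X|Y) = 0.2764 - 0.2764 = 0.0000
H(Y) - H(Y|X) = 0.2764 - 0.2764 = 0.0000
H(X) + H(Y) - H(X,Y) = 0.2764 + 0.2764 - 0.5529 = 0.0000

All forms give I(X;Y) = 0.0000 dits. ✓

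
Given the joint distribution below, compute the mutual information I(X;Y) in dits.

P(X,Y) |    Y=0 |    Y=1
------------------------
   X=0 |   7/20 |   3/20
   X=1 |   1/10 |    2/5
0.0575 dits

Mutual information: I(X;Y) = H(X) + H(Y) - H(X,Y)

Marginals:
P(X) = (1/2, 1/2), H(X) = 0.3010 dits
P(Y) = (9/20, 11/20), H(Y) = 0.2989 dits

Joint entropy: H(X,Y) = 0.5423 dits

I(X;Y) = 0.3010 + 0.2989 - 0.5423 = 0.0575 dits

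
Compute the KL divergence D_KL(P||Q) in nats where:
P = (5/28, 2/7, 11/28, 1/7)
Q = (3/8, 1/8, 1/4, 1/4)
0.2013 nats

KL divergence: D_KL(P||Q) = Σ p(x) log(p(x)/q(x))

Computing term by term:
  x=0: 5/28 × log_e[(5/28)/(3/8)] = 5/28 × -0.7419 = -0.1325
  x=1: 2/7 × log_e[(2/7)/(1/8)] = 2/7 × 0.8267 = 0.2362
  x=2: 11/28 × log_e[(11/28)/(1/4)] = 11/28 × 0.4520 = 0.1776
  x=3: 1/7 × log_e[(1/7)/(1/4)] = 1/7 × -0.5596 = -0.0799

D_KL(P||Q) = 0.2013 nats

Note: KL divergence is always non-negative and equals 0 iff P = Q.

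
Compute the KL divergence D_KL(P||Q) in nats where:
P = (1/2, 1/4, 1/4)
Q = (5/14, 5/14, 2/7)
0.0457 nats

KL divergence: D_KL(P||Q) = Σ p(x) log(p(x)/q(x))

Computing term by term:
  x=0: 1/2 × log_e[(1/2)/(5/14)] = 1/2 × 0.3365 = 0.1682
  x=1: 1/4 × log_e[(1/4)/(5/14)] = 1/4 × -0.3567 = -0.0892
  x=2: 1/4 × log_e[(1/4)/(2/7)] = 1/4 × -0.1335 = -0.0334

D_KL(P||Q) = 0.0457 nats

Note: KL divergence is always non-negative and equals 0 iff P = Q.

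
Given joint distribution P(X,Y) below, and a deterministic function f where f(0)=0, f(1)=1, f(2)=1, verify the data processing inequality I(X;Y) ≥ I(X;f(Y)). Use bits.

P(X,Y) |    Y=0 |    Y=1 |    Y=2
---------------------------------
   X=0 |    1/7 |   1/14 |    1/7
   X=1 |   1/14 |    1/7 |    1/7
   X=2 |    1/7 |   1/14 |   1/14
I(X;Y) = 0.0617, I(X;f(Y)) = 0.0500, inequality holds: 0.0617 ≥ 0.0500

Data Processing Inequality: For any Markov chain X → Y → Z, we have I(X;Y) ≥ I(X;Z).

Here Z = f(Y) is a deterministic function of Y, forming X → Y → Z.

Original I(X;Y) = 0.0617 bits

After applying f:
P(X,Z) where Z=f(Y):
- P(X,Z=0) = P(X,Y=0)
- P(X,Z=1) = P(X,Y=1) + P(X,Y=2)

I(X;Z) = I(X;f(Y)) = 0.0500 bits

Verification: 0.0617 ≥ 0.0500 ✓

Information cannot be created by processing; the function f can only lose information about X.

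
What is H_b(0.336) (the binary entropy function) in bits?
0.9209 bits

The binary entropy function is:
H(p) = -p log(p) - (1-p) log(1-p)

H(0.336) = -0.336 × log_2(0.336) - 0.664 × log_2(0.664)
H(0.336) = 0.9209 bits

Note: Binary entropy is maximized at p=0.5 (H=1 bit) and minimized at p=0 or p=1 (H=0).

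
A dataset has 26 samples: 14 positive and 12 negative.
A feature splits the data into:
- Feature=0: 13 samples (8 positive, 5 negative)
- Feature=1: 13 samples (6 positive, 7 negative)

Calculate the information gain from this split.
0.0172 bits

Information Gain = H(Y) - H(Y|Feature)

Before split:
P(positive) = 14/26 = 0.5385
H(Y) = 0.9957 bits

After split:
Feature=0: H = 0.9612 bits (weight = 13/26)
Feature=1: H = 0.9957 bits (weight = 13/26)
H(Y|Feature) = (13/26)×0.9612 + (13/26)×0.9957 = 0.9785 bits

Information Gain = 0.9957 - 0.9785 = 0.0172 bits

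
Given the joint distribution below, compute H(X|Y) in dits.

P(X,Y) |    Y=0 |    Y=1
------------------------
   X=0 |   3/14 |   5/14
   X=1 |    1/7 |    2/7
0.2962 dits

Using the chain rule: H(X|Y) = H(X,Y) - H(Y)

First, compute H(X,Y) = 0.5792 dits

Marginal P(Y) = (5/14, 9/14)
H(Y) = 0.2831 dits

H(X|Y) = H(X,Y) - H(Y) = 0.5792 - 0.2831 = 0.2962 dits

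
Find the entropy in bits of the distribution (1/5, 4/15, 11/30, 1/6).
1.9345 bits

Shannon entropy is H(X) = -Σ p(x) log p(x).

For P = (1/5, 4/15, 11/30, 1/6):
H = -1/5 × log_2(1/5) -4/15 × log_2(4/15) -11/30 × log_2(11/30) -1/6 × log_2(1/6)
H = 1.9345 bits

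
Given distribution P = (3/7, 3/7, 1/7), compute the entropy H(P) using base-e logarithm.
1.0042 nats

Shannon entropy is H(X) = -Σ p(x) log p(x).

For P = (3/7, 3/7, 1/7):
H = -3/7 × log_e(3/7) -3/7 × log_e(3/7) -1/7 × log_e(1/7)
H = 1.0042 nats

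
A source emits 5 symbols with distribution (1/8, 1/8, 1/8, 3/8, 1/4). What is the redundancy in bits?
0.1663 bits

Redundancy measures how far a source is from maximum entropy:
R = H_max - H(X)

Maximum entropy for 5 symbols: H_max = log_2(5) = 2.3219 bits
Actual entropy: H(X) = 2.1556 bits
Redundancy: R = 2.3219 - 2.1556 = 0.1663 bits

This redundancy represents potential for compression: the source could be compressed by 0.1663 bits per symbol.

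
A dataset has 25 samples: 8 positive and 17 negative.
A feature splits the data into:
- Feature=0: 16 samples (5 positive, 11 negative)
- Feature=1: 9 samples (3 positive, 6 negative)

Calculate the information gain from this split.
0.0003 bits

Information Gain = H(Y) - H(Y|Feature)

Before split:
P(positive) = 8/25 = 0.3200
H(Y) = 0.9044 bits

After split:
Feature=0: H = 0.8960 bits (weight = 16/25)
Feature=1: H = 0.9183 bits (weight = 9/25)
H(Y|Feature) = (16/25)×0.8960 + (9/25)×0.9183 = 0.9041 bits

Information Gain = 0.9044 - 0.9041 = 0.0003 bits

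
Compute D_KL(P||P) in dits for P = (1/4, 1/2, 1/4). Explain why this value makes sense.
0.0000 dits

KL divergence satisfies the Gibbs inequality: D_KL(P||Q) ≥ 0 for all distributions P, Q.

D_KL(P||Q) = Σ p(x) log(p(x)/q(x))
Each term is p(x) × log_10(p(x)/p(x)) = p(x) × log_10(1) = 0, so the sum is 0.
D_KL(P||Q) = 0.0000 dits

When P = Q, the KL divergence is exactly 0, as there is no 'divergence' between identical distributions.

This non-negativity is a fundamental property: relative entropy cannot be negative because it measures how different Q is from P.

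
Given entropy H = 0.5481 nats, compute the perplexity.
1.7300

Perplexity is e^H (or exp(H) for natural log).

H = 0.5481 nats
Perplexity = e^0.5481 = 1.7300

Interpretation: The model's uncertainty is equivalent to choosing uniformly among 1.7 options.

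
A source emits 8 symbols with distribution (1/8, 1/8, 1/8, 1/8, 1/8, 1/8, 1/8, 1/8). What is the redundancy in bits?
0.0000 bits

Redundancy measures how far a source is from maximum entropy:
R = H_max - H(X)

Maximum entropy for 8 symbols: H_max = log_2(8) = 3.0000 bits
Actual entropy: H(X) = 3.0000 bits
Redundancy: R = 3.0000 - 3.0000 = 0.0000 bits

This redundancy represents potential for compression: the source could be compressed by 0.0000 bits per symbol.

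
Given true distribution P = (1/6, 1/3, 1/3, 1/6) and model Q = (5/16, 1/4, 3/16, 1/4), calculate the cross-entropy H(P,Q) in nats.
1.4450 nats

Cross-entropy: H(P,Q) = -Σ p(x) log q(x)

Alternatively: H(P,Q) = H(P) + D_KL(P||Q)
H(P) = 1.3297 nats
D_KL(P||Q) = 0.1153 nats

H(P,Q) = 1.3297 + 0.1153 = 1.4450 nats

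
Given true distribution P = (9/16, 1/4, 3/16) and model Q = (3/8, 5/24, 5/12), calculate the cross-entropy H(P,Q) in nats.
1.1080 nats

Cross-entropy: H(P,Q) = -Σ p(x) log q(x)

Alternatively: H(P,Q) = H(P) + D_KL(P||Q)
H(P) = 0.9841 nats
D_KL(P||Q) = 0.1239 nats

H(P,Q) = 0.9841 + 0.1239 = 1.1080 nats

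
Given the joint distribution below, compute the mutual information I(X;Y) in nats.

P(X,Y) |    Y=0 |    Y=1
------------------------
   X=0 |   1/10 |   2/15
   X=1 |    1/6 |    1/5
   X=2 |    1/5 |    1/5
0.0017 nats

Mutual information: I(X;Y) = H(X) + H(Y) - H(X,Y)

Marginals:
P(X) = (7/30, 11/30, 2/5), H(X) = 1.0740 nats
P(Y) = (7/15, 8/15), H(Y) = 0.6909 nats

Joint entropy: H(X,Y) = 1.7632 nats

I(X;Y) = 1.0740 + 0.6909 - 1.7632 = 0.0017 nats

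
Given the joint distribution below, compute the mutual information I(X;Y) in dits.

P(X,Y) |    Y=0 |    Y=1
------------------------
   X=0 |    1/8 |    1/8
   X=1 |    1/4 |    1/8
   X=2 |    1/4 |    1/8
0.0047 dits

Mutual information: I(X;Y) = H(X) + H(Y) - H(X,Y)

Marginals:
P(X) = (1/4, 3/8, 3/8), H(X) = 0.4700 dits
P(Y) = (5/8, 3/8), H(Y) = 0.2873 dits

Joint entropy: H(X,Y) = 0.7526 dits

I(X;Y) = 0.4700 + 0.2873 - 0.7526 = 0.0047 dits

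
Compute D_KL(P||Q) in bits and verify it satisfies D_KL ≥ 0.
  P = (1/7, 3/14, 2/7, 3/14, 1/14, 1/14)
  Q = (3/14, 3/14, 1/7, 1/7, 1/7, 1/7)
0.1846 bits

KL divergence satisfies the Gibbs inequality: D_KL(P||Q) ≥ 0 for all distributions P, Q.

D_KL(P||Q) = Σ p(x) log(p(x)/q(x))
Term by term:
  x=0: 1/7 × log_2[(1/7)/(3/14)] = -0.0836
  x=1: 3/14 × log_2[(3/14)/(3/14)] = 0.0000
  x=2: 2/7 × log_2[(2/7)/(1/7)] = 0.2857
  x=3: 3/14 × log_2[(3/14)/(1/7)] = 0.1253
  x=4: 1/14 × log_2[(1/14)/(1/7)] = -0.0714
  x=5: 1/14 × log_2[(1/14)/(1/7)] = -0.0714
D_KL(P||Q) = 0.1846 bits

D_KL(P||Q) = 0.1846 ≥ 0 ✓

This non-negativity is a fundamental property: relative entropy cannot be negative because it measures how different Q is from P.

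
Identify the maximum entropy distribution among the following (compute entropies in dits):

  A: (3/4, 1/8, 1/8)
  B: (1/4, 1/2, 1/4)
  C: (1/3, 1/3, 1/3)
C

For a discrete distribution over n outcomes, entropy is maximized by the uniform distribution.

Computing entropies:
H(A) = 0.3195 dits
H(B) = 0.4515 dits
H(C) = 0.4771 dits

The uniform distribution (where all probabilities equal 1/3) achieves the maximum entropy of log_10(3) = 0.4771 dits.

Distribution C has the highest entropy.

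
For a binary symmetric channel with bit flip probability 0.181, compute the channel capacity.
0.3177 bits

For a binary symmetric channel (BSC) with error probability p:
Capacity C = 1 - H(p) bits per symbol

where H(p) = -p log₂(p) - (1-p) log₂(1-p) is the binary entropy function.

H(0.181) = 0.6823 bits
C = 1 - 0.6823 = 0.3177 bits per symbol

This means we can reliably transmit up to 0.3177 bits of information per channel use.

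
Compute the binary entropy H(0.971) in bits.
0.1894 bits

The binary entropy function is:
H(p) = -p log(p) - (1-p) log(1-p)

H(0.971) = -0.971 × log_2(0.971) - 0.029 × log_2(0.029)
H(0.971) = 0.1894 bits

Note: Binary entropy is maximized at p=0.5 (H=1 bit) and minimized at p=0 or p=1 (H=0).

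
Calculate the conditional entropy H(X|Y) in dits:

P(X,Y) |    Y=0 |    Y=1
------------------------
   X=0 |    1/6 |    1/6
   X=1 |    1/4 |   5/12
0.2734 dits

Using the chain rule: H(X|Y) = H(X,Y) - H(Y)

First, compute H(X,Y) = 0.5683 dits

Marginal P(Y) = (5/12, 7/12)
H(Y) = 0.2950 dits

H(X|Y) = H(X,Y) - H(Y) = 0.5683 - 0.2950 = 0.2734 dits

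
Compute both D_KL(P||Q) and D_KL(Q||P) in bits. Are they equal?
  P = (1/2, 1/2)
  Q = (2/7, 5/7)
D_KL(P||Q) = 0.1464, D_KL(Q||P) = 0.1369

KL divergence is not symmetric: D_KL(P||Q) ≠ D_KL(Q||P) in general.

D_KL(P||Q) = 0.1464 bits
D_KL(Q||P) = 0.1369 bits

No, they are not equal!

This asymmetry is why KL divergence is not a true distance metric.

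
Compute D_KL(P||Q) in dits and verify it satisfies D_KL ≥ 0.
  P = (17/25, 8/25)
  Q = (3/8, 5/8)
0.0827 dits

KL divergence satisfies the Gibbs inequality: D_KL(P||Q) ≥ 0 for all distributions P, Q.

D_KL(P||Q) = Σ p(x) log(p(x)/q(x))
Term by term:
  x=0: 17/25 × log_10[(17/25)/(3/8)] = 0.1758
  x=1: 8/25 × log_10[(8/25)/(5/8)] = -0.0930
D_KL(P||Q) = 0.0827 dits

D_KL(P||Q) = 0.0827 ≥ 0 ✓

This non-negativity is a fundamental property: relative entropy cannot be negative because it measures how different Q is from P.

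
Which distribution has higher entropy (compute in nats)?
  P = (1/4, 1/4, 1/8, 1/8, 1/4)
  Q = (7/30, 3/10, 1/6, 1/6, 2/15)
Q

Computing entropies in nats:
H(P) = 1.5596
H(Q) = 1.5667

Distribution Q has higher entropy.

Intuition: The distribution closer to uniform (more spread out) has higher entropy.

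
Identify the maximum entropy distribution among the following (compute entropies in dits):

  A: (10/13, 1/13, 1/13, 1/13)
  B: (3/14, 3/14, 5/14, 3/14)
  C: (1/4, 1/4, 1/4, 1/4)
C

For a discrete distribution over n outcomes, entropy is maximized by the uniform distribution.

Computing entropies:
H(A) = 0.3447 dits
H(B) = 0.5898 dits
H(C) = 0.6021 dits

The uniform distribution (where all probabilities equal 1/4) achieves the maximum entropy of log_10(4) = 0.6021 dits.

Distribution C has the highest entropy.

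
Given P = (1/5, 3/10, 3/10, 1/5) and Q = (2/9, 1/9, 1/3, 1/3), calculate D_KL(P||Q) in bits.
0.2065 bits

KL divergence: D_KL(P||Q) = Σ p(x) log(p(x)/q(x))

Computing term by term:
  x=0: 1/5 × log_2[(1/5)/(2/9)] = 1/5 × -0.1520 = -0.0304
  x=1: 3/10 × log_2[(3/10)/(1/9)] = 3/10 × 1.4330 = 0.4299
  x=2: 3/10 × log_2[(3/10)/(1/3)] = 3/10 × -0.1520 = -0.0456
  x=3: 1/5 × log_2[(1/5)/(1/3)] = 1/5 × -0.7370 = -0.1474

D_KL(P||Q) = 0.2065 bits

Note: KL divergence is always non-negative and equals 0 iff P = Q.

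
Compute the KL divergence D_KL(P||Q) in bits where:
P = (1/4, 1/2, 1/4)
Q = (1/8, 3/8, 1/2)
0.2075 bits

KL divergence: D_KL(P||Q) = Σ p(x) log(p(x)/q(x))

Computing term by term:
  x=0: 1/4 × log_2[(1/4)/(1/8)] = 1/4 × 1.0000 = 0.2500
  x=1: 1/2 × log_2[(1/2)/(3/8)] = 1/2 × 0.4150 = 0.2075
  x=2: 1/4 × log_2[(1/4)/(1/2)] = 1/4 × -1.0000 = -0.2500

D_KL(P||Q) = 0.2075 bits

Note: KL divergence is always non-negative and equals 0 iff P = Q.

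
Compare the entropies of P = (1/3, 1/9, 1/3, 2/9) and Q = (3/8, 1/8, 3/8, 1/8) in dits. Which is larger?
P

Computing entropies in dits:
H(P) = 0.5693
H(Q) = 0.5452

Distribution P has higher entropy.

Intuition: The distribution closer to uniform (more spread out) has higher entropy.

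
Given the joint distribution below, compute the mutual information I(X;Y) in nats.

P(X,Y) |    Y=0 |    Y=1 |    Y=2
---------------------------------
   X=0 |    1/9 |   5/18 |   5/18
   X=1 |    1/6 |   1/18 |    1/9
0.0667 nats

Mutual information: I(X;Y) = H(X) + H(Y) - H(X,Y)

Marginals:
P(X) = (2/3, 1/3), H(X) = 0.6365 nats
P(Y) = (5/18, 1/3, 7/18), H(Y) = 1.0893 nats

Joint entropy: H(X,Y) = 1.6591 nats

I(X;Y) = 0.6365 + 1.0893 - 1.6591 = 0.0667 nats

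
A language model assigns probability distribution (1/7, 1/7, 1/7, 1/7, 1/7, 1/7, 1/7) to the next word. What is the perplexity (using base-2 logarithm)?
7.0000

Perplexity is 2^H (or exp(H) for natural log).

First, H = -Σ p log p = 2.8074 bits
Perplexity = 2^2.8074 = 7.0000

Interpretation: The model's uncertainty is equivalent to choosing uniformly among 7.0 options.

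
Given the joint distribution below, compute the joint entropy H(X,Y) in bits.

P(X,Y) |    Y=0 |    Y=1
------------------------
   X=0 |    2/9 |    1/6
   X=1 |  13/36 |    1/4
1.9437 bits

Joint entropy is H(X,Y) = -Σ_{x,y} p(x,y) log p(x,y).

Summing over all non-zero entries:
H(X,Y) = -[2/9·log_2(2/9) + 1/6·log_2(1/6) + 13/36·log_2(13/36) + 1/4·log_2(1/4)]
H(X,Y) = 1.9437 bits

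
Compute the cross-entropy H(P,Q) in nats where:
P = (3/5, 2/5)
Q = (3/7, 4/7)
0.7322 nats

Cross-entropy: H(P,Q) = -Σ p(x) log q(x)

Alternatively: H(P,Q) = H(P) + D_KL(P||Q)
H(P) = 0.6730 nats
D_KL(P||Q) = 0.0592 nats

H(P,Q) = 0.6730 + 0.0592 = 0.7322 nats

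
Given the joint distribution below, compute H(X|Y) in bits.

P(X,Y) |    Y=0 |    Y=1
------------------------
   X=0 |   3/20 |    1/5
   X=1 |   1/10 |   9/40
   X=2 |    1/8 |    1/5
1.5763 bits

Using the chain rule: H(X|Y) = H(X,Y) - H(Y)

First, compute H(X,Y) = 2.5307 bits

Marginal P(Y) = (3/8, 5/8)
H(Y) = 0.9544 bits

H(X|Y) = H(X,Y) - H(Y) = 2.5307 - 0.9544 = 1.5763 bits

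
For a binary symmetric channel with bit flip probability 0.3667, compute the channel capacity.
0.0519 bits

For a binary symmetric channel (BSC) with error probability p:
Capacity C = 1 - H(p) bits per symbol

where H(p) = -p log₂(p) - (1-p) log₂(1-p) is the binary entropy function.

H(0.3667) = 0.9481 bits
C = 1 - 0.9481 = 0.0519 bits per symbol

This means we can reliably transmit up to 0.0519 bits of information per channel use.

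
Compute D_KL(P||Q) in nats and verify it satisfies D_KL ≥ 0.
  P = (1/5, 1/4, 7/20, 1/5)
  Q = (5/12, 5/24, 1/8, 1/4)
0.2145 nats

KL divergence satisfies the Gibbs inequality: D_KL(P||Q) ≥ 0 for all distributions P, Q.

D_KL(P||Q) = Σ p(x) log(p(x)/q(x))
Term by term:
  x=0: 1/5 × log_e[(1/5)/(5/12)] = -0.1468
  x=1: 1/4 × log_e[(1/4)/(5/24)] = 0.0456
  x=2: 7/20 × log_e[(7/20)/(1/8)] = 0.3604
  x=3: 1/5 × log_e[(1/5)/(1/4)] = -0.0446
D_KL(P||Q) = 0.2145 nats

D_KL(P||Q) = 0.2145 ≥ 0 ✓

This non-negativity is a fundamental property: relative entropy cannot be negative because it measures how different Q is from P.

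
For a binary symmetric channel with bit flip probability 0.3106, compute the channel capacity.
0.1061 bits

For a binary symmetric channel (BSC) with error probability p:
Capacity C = 1 - H(p) bits per symbol

where H(p) = -p log₂(p) - (1-p) log₂(1-p) is the binary entropy function.

H(0.3106) = 0.8939 bits
C = 1 - 0.8939 = 0.1061 bits per symbol

This means we can reliably transmit up to 0.1061 bits of information per channel use.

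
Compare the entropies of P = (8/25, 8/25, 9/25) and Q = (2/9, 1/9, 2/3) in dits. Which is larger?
P

Computing entropies in dits:
H(P) = 0.4764
H(Q) = 0.3686

Distribution P has higher entropy.

Intuition: The distribution closer to uniform (more spread out) has higher entropy.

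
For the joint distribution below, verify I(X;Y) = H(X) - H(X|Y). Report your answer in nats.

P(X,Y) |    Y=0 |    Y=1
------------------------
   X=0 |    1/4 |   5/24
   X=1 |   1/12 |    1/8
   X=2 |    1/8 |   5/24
I(X;Y) = 0.0131 nats

Mutual information has multiple equivalent forms:
- I(X;Y) = H(X) - H(X|Y)
- I(X;Y) = H(Y) - H(Y|X)
- I(X;Y) = H(X) + H(Y) - H(X,Y)

Computing all quantities:
H(X) = 1.0506, H(Y) = 0.6897, H(X,Y) = 1.7271
H(X|Y) = 1.0374, H(Y|X) = 0.6765

Verification:
H(X) - H(X|Y) = 1.0506 - 1.0374 = 0.0131
H(Y) - H(Y|X) = 0.6897 - 0.6765 = 0.0131
H(X) + H(Y) - H(X,Y) = 1.0506 + 0.6897 - 1.7271 = 0.0131

All forms give I(X;Y) = 0.0131 nats. ✓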